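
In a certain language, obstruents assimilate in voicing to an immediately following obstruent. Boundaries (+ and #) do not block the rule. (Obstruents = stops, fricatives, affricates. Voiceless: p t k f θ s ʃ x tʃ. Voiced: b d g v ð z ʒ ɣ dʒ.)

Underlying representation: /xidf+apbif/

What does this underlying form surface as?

[xitf+abbif]

/d/ before /f/ (voiceless) → [t]
/p/ before /b/ (voiced) → [b]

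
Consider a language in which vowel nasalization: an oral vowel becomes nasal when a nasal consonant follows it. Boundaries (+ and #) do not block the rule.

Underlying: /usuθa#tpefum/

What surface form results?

/u/ before nasal /m/ → [ũ]

[usuθa#tpefũm]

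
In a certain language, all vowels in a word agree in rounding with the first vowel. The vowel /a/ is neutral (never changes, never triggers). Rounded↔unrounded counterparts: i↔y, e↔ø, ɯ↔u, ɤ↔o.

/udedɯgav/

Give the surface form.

[udødugav]

/e/ harmonizes with /u/ ([+round]) → [ø]
/ɯ/ harmonizes with /u/ ([+round]) → [u]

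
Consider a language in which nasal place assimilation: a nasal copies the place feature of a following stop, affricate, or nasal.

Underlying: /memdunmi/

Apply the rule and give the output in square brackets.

/m/ before /d/ (alveolar) → [n]
/n/ before /m/ (labial) → [m]

[mendummi]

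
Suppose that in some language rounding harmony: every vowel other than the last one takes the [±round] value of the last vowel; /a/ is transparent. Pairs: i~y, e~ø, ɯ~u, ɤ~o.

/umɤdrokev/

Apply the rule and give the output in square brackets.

/u/ harmonizes with /e/ ([-round]) → [ɯ]
/o/ harmonizes with /e/ ([-round]) → [ɤ]

[ɯmɤdrɤkev]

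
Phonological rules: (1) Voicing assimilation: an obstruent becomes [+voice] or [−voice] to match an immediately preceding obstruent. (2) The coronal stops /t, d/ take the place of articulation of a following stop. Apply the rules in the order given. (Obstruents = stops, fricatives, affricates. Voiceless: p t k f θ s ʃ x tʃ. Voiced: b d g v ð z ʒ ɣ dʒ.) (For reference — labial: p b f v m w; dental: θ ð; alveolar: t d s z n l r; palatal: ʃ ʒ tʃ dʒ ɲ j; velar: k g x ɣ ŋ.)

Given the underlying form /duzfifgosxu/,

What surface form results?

[duzvifkosxu]

Rule 1: /f/ after /z/ (voiced) → [v]
Rule 1: /g/ after /f/ (voiceless) → [k]
After rule 1: duzvifkosxu
Rule 2: no segment meets the rule's conditions; no change.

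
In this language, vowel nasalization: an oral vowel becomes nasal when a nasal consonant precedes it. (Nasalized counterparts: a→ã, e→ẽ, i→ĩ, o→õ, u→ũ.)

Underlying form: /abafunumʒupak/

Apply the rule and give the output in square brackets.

/u/ after nasal /n/ → [ũ]

[abafunũmʒupak]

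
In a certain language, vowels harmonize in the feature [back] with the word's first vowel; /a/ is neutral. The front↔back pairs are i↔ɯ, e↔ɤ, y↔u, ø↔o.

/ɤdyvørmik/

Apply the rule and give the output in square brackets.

[ɤduvormɯk]

/y/ harmonizes with /ɤ/ ([+back]) → [u]
/ø/ harmonizes with /ɤ/ ([+back]) → [o]
/i/ harmonizes with /ɤ/ ([+back]) → [ɯ]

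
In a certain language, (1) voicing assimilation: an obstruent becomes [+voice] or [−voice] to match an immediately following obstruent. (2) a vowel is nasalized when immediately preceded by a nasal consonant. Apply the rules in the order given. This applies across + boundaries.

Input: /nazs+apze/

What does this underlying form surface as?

[nãss+abze]

Rule 1: /z/ before /s/ (voiceless) → [s]
Rule 1: /p/ before /z/ (voiced) → [b]
After rule 1: nass+abze
Rule 2: /a/ after nasal /n/ → [ã]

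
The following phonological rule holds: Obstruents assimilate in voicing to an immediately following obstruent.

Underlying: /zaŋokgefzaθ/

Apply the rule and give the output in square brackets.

/k/ before /g/ (voiced) → [g]
/f/ before /z/ (voiced) → [v]

[zaŋoggevzaθ]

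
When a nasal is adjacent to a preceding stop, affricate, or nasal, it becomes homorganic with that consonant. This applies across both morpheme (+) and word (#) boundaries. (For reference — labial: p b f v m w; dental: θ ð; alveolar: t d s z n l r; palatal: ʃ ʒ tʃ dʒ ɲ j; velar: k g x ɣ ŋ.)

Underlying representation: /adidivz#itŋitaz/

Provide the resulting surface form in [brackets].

/ŋ/ after /t/ (alveolar) → [n]

[adidivz#itnitaz]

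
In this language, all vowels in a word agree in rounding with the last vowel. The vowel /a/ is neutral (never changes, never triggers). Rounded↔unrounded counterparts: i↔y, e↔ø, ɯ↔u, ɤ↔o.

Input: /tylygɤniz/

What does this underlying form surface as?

[tiligɤniz]

/y/ harmonizes with /i/ ([-round]) → [i]
/y/ harmonizes with /i/ ([-round]) → [i]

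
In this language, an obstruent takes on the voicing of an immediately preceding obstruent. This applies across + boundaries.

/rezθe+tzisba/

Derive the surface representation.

/θ/ after /z/ (voiced) → [ð]
/z/ after /t/ (voiceless) → [s]
/b/ after /s/ (voiceless) → [p]

[rezðe+tsispa]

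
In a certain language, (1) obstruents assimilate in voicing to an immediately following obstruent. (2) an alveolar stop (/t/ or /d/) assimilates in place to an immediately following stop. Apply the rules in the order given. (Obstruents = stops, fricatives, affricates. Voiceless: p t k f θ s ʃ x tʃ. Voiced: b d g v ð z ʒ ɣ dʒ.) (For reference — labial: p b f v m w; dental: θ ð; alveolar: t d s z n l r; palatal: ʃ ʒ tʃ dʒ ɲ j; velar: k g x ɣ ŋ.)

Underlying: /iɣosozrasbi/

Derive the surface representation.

Rule 1: /s/ before /b/ (voiced) → [z]
After rule 1: iɣosozrazbi
Rule 2: no segment meets the rule's conditions; no change.

[iɣosozrazbi]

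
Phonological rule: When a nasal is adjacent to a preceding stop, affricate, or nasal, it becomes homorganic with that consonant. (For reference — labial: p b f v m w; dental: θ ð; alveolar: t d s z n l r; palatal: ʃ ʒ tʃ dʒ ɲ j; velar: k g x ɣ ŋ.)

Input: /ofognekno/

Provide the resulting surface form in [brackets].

/n/ after /g/ (velar) → [ŋ]
/n/ after /k/ (velar) → [ŋ]

[ofogŋekŋo]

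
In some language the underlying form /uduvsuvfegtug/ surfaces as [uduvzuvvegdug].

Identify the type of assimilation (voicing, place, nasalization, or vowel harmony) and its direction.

voicing assimilation, progressive

/s/→[z] /f/→[v] /t/→[d].
Each target copies a feature from the preceding segment, so the direction is progressive.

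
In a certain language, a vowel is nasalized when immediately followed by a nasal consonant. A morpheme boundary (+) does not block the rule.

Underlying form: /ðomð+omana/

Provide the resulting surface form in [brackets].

[ðõmð+õmãna]

/o/ before nasal /m/ → [õ]
/o/ before nasal /m/ → [õ]
/a/ before nasal /n/ → [ã]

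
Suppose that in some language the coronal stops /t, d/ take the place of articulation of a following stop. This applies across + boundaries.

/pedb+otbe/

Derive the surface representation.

[pebb+opbe]

/d/ before /b/ (labial) → [b]
/t/ before /b/ (labial) → [p]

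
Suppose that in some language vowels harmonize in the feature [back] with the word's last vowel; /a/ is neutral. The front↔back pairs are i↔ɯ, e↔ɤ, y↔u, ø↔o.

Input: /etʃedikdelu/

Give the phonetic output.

/e/ harmonizes with /u/ ([+back]) → [ɤ]
/e/ harmonizes with /u/ ([+back]) → [ɤ]
/i/ harmonizes with /u/ ([+back]) → [ɯ]
/e/ harmonizes with /u/ ([+back]) → [ɤ]

[ɤtʃɤdɯkdɤlu]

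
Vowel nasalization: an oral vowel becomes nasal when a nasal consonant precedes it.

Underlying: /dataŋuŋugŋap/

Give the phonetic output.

[dataŋũŋũgŋãp]

/u/ after nasal /ŋ/ → [ũ]
/u/ after nasal /ŋ/ → [ũ]
/a/ after nasal /ŋ/ → [ã]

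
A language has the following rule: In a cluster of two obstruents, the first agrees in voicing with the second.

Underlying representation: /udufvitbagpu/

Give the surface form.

/f/ before /v/ (voiced) → [v]
/t/ before /b/ (voiced) → [d]
/g/ before /p/ (voiceless) → [k]

[uduvvidbakpu]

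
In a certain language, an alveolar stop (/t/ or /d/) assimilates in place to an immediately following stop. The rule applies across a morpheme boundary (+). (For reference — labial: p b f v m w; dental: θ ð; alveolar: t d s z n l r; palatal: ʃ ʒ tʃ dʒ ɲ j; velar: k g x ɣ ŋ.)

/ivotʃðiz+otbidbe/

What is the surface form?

/t/ before /b/ (labial) → [p]
/d/ before /b/ (labial) → [b]

[ivotʃðiz+opbibbe]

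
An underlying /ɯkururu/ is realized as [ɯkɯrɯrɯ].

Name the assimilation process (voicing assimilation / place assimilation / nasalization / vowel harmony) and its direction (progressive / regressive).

/u/→[ɯ] /u/→[ɯ] /u/→[ɯ].
Vowels agree with the first vowel, so the harmony is progressive.

vowel harmony, progressive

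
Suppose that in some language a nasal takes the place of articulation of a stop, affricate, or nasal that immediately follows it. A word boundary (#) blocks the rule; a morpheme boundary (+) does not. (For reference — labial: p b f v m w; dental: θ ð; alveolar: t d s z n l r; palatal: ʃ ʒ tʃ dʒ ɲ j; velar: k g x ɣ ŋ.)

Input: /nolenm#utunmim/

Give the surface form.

[nolemm#utummim]

/n/ before /m/ (labial) → [m]
/n/ before /m/ (labial) → [m]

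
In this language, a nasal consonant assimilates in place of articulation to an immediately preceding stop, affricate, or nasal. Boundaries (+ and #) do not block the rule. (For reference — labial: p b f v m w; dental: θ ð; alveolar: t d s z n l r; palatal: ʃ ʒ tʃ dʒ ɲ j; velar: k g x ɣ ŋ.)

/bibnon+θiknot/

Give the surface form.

/n/ after /b/ (labial) → [m]
/n/ after /k/ (velar) → [ŋ]

[bibmon+θikŋot]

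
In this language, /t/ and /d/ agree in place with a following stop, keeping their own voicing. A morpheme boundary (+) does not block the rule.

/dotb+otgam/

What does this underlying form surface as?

/t/ before /b/ (labial) → [p]
/t/ before /g/ (velar) → [k]

[dopb+okgam]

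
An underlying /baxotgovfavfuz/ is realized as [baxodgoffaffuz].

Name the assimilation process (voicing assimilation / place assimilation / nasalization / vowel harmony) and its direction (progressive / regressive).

/t/→[d] /v/→[f] /v/→[f].
Each target copies a feature from the following segment, so the direction is regressive.

voicing assimilation, regressive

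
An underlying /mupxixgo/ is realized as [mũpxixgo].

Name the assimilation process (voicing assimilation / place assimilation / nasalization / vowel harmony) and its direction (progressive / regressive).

/u/→[ũ].
Each target copies a feature from the preceding segment, so the direction is progressive.

nasalization, progressive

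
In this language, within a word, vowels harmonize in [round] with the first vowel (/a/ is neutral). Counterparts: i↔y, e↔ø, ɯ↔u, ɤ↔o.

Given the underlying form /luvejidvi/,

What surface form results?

/e/ harmonizes with /u/ ([+round]) → [ø]
/i/ harmonizes with /u/ ([+round]) → [y]
/i/ harmonizes with /u/ ([+round]) → [y]

[luvøjydvy]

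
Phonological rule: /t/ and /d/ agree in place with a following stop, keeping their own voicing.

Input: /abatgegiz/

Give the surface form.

[abakgegiz]

/t/ before /g/ (velar) → [k]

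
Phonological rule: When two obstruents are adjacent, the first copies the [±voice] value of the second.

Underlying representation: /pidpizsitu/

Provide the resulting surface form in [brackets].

[pitpissitu]

/d/ before /p/ (voiceless) → [t]
/z/ before /s/ (voiceless) → [s]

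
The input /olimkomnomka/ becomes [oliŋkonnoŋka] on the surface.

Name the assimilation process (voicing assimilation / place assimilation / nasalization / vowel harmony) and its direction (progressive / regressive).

place assimilation, regressive

/m/→[ŋ] /m/→[n] /m/→[ŋ].
Each target copies a feature from the following segment, so the direction is regressive.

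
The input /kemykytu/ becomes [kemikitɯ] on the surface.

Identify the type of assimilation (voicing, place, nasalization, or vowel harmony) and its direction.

/y/→[i] /y/→[i] /u/→[ɯ].
Vowels agree with the first vowel, so the harmony is progressive.

vowel harmony, progressive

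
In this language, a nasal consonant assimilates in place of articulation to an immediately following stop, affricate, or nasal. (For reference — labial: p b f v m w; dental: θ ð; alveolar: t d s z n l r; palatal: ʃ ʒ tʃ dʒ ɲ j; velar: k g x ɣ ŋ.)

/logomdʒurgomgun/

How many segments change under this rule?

2

/m/ before /dʒ/ (palatal) → [ɲ]
/m/ before /g/ (velar) → [ŋ]
2 segments change.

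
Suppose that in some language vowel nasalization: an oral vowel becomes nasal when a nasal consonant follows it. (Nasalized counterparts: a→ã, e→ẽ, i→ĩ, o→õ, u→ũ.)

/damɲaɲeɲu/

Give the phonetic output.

/a/ before nasal /m/ → [ã]
/a/ before nasal /ɲ/ → [ã]
/e/ before nasal /ɲ/ → [ẽ]

[dãmɲãɲẽɲu]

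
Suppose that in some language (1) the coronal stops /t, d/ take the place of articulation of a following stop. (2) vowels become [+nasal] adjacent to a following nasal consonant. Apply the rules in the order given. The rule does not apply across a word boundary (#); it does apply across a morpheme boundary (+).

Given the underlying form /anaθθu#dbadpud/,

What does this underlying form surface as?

Rule 1: /d/ before /b/ (labial) → [b]
Rule 1: /d/ before /p/ (labial) → [b]
After rule 1: anaθθu#bbabpud
Rule 2: /a/ before nasal /n/ → [ã]

[ãnaθθu#bbabpud]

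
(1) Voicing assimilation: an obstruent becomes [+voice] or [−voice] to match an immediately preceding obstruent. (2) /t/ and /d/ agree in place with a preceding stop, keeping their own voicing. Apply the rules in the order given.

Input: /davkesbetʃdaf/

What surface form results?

Rule 1: /k/ after /v/ (voiced) → [g]
Rule 1: /b/ after /s/ (voiceless) → [p]
Rule 1: /d/ after /tʃ/ (voiceless) → [t]
After rule 1: davgespetʃtaf
Rule 2: no segment meets the rule's conditions; no change.

[davgespetʃtaf]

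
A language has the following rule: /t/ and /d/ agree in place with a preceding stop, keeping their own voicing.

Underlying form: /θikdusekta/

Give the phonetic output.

[θikgusekka]

/d/ after /k/ (velar) → [g]
/t/ after /k/ (velar) → [k]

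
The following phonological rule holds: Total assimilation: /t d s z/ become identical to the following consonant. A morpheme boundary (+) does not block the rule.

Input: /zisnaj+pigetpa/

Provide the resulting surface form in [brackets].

[zinnaj+pigeppa]

/s/ before /n/ → [n] (total assimilation)
/t/ before /p/ → [p] (total assimilation)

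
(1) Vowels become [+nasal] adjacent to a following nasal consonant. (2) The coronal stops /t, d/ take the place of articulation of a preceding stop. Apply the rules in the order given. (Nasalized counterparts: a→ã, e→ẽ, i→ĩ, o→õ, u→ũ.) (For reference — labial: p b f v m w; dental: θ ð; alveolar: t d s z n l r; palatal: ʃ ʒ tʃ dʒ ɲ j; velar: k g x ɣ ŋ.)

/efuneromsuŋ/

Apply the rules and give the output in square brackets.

[efũnerõmsũŋ]

Rule 1: /u/ before nasal /n/ → [ũ]
Rule 1: /o/ before nasal /m/ → [õ]
Rule 1: /u/ before nasal /ŋ/ → [ũ]
After rule 1: efũnerõmsũŋ
Rule 2: no segment meets the rule's conditions; no change.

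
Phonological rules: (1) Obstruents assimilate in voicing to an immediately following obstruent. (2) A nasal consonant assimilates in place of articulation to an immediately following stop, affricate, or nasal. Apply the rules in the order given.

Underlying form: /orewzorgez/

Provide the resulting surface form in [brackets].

[orewzorgez]

Rule 1: no segment meets the rule's conditions; no change.
After rule 1: orewzorgez
Rule 2: no segment meets the rule's conditions; no change.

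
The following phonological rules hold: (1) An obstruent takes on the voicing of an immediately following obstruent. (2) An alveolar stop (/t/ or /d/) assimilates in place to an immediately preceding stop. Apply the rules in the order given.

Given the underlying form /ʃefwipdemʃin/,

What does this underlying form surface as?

[ʃefwibbemʃin]

Rule 1: /p/ before /d/ (voiced) → [b]
After rule 1: ʃefwibdemʃin
Rule 2: /d/ after /b/ (labial) → [b]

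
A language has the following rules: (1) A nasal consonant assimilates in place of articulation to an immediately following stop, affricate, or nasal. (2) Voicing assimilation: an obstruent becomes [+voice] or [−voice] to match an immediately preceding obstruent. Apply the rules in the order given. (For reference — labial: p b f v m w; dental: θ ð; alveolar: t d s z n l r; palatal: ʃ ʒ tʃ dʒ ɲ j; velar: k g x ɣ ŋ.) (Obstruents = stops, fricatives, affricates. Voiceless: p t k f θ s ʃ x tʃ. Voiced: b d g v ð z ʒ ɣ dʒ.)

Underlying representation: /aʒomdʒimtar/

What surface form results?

[aʒoɲdʒintar]

Rule 1: /m/ before /dʒ/ (palatal) → [ɲ]
Rule 1: /m/ before /t/ (alveolar) → [n]
After rule 1: aʒoɲdʒintar
Rule 2: no segment meets the rule's conditions; no change.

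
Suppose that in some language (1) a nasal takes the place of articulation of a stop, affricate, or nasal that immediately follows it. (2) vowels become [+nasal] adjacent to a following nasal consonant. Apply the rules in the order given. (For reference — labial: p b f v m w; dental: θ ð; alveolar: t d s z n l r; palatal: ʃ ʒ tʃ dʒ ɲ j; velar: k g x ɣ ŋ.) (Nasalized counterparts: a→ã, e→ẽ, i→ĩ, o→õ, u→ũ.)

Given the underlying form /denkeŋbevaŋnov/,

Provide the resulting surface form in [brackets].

Rule 1: /n/ before /k/ (velar) → [ŋ]
Rule 1: /ŋ/ before /b/ (labial) → [m]
Rule 1: /ŋ/ before /n/ (alveolar) → [n]
After rule 1: deŋkembevannov
Rule 2: /e/ before nasal /ŋ/ → [ẽ]
Rule 2: /e/ before nasal /m/ → [ẽ]
Rule 2: /a/ before nasal /n/ → [ã]

[dẽŋkẽmbevãnnov]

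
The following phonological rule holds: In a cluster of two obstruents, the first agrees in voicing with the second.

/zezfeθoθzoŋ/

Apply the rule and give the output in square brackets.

[zesfeθoðzoŋ]

/z/ before /f/ (voiceless) → [s]
/θ/ before /z/ (voiced) → [ð]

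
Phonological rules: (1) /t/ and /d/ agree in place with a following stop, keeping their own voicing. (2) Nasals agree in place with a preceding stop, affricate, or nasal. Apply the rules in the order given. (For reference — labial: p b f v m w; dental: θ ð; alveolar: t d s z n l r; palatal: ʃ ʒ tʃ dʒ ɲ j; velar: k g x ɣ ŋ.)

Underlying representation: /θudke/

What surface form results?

[θugke]

Rule 1: /d/ before /k/ (velar) → [g]
After rule 1: θugke
Rule 2: no segment meets the rule's conditions; no change.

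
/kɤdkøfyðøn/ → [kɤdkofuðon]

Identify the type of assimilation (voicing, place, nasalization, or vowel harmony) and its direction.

vowel harmony, progressive

/ø/→[o] /y/→[u] /ø/→[o].
Vowels agree with the first vowel, so the harmony is progressive.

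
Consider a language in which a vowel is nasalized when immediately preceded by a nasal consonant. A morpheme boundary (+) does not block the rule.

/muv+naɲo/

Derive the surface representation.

[mũv+nãɲõ]

/u/ after nasal /m/ → [ũ]
/a/ after nasal /n/ → [ã]
/o/ after nasal /ɲ/ → [õ]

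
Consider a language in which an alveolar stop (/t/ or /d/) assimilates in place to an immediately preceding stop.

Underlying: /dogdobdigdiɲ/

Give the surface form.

[doggobbiggiɲ]

/d/ after /g/ (velar) → [g]
/d/ after /b/ (labial) → [b]
/d/ after /g/ (velar) → [g]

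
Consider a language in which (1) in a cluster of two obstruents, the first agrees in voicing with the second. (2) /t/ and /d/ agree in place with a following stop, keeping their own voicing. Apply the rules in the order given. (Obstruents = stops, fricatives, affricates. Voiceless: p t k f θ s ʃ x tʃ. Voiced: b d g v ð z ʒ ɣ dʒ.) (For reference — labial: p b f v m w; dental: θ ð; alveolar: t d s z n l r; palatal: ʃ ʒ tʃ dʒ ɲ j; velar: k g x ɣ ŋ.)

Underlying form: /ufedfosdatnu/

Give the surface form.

[ufetfozdatnu]

Rule 1: /d/ before /f/ (voiceless) → [t]
Rule 1: /s/ before /d/ (voiced) → [z]
After rule 1: ufetfozdatnu
Rule 2: no segment meets the rule's conditions; no change.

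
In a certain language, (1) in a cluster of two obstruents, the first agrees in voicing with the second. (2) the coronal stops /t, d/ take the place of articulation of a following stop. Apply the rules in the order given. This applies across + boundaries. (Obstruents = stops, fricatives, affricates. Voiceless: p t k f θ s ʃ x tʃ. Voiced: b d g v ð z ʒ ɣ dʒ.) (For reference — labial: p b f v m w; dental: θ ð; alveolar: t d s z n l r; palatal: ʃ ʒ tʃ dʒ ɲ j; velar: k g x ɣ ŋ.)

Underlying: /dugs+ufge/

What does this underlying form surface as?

Rule 1: /g/ before /s/ (voiceless) → [k]
Rule 1: /f/ before /g/ (voiced) → [v]
After rule 1: duks+uvge
Rule 2: no segment meets the rule's conditions; no change.

[duks+uvge]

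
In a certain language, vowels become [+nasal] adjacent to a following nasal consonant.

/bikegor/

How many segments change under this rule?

No segment meets the rule's conditions.

0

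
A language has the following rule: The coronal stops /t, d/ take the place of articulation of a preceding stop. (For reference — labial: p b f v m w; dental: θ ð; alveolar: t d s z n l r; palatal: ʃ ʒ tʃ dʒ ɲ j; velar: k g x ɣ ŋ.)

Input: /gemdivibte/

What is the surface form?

/t/ after /b/ (labial) → [p]

[gemdivibpe]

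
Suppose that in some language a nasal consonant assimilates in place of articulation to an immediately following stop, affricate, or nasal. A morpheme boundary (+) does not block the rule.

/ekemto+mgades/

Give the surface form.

/m/ before /t/ (alveolar) → [n]
/m/ before /g/ (velar) → [ŋ]

[ekento+ŋgades]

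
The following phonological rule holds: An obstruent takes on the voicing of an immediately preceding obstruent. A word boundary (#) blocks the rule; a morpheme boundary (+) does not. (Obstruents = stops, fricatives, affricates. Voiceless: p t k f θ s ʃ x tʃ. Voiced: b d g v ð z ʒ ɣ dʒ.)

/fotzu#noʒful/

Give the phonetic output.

[fotsu#noʒvul]

/z/ after /t/ (voiceless) → [s]
/f/ after /ʒ/ (voiced) → [v]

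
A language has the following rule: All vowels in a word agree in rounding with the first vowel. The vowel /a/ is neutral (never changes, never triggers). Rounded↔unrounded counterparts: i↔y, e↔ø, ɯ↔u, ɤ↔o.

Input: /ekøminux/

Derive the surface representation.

[ekeminɯx]

/ø/ harmonizes with /e/ ([-round]) → [e]
/u/ harmonizes with /e/ ([-round]) → [ɯ]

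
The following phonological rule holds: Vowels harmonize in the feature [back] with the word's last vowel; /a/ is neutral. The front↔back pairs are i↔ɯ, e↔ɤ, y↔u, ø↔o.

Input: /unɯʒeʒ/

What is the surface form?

[yniʒeʒ]

/u/ harmonizes with /e/ ([-back]) → [y]
/ɯ/ harmonizes with /e/ ([-back]) → [i]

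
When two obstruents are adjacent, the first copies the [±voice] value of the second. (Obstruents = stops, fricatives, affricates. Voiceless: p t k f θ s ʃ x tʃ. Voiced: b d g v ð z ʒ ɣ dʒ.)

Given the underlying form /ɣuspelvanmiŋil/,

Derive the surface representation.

[ɣuspelvanmiŋil]

no segment meets the rule's conditions; no change.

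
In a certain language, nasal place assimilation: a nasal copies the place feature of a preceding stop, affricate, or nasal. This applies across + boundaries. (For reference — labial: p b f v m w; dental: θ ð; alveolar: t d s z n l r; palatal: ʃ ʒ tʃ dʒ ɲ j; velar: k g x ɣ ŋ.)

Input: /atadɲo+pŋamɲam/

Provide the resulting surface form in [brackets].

/ɲ/ after /d/ (alveolar) → [n]
/ŋ/ after /p/ (labial) → [m]
/ɲ/ after /m/ (labial) → [m]

[atadno+pmammam]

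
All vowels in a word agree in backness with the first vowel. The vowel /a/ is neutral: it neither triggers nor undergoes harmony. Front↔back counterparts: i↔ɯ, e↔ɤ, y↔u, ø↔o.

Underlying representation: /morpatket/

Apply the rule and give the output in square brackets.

[morpatkɤt]

/e/ harmonizes with /o/ ([+back]) → [ɤ]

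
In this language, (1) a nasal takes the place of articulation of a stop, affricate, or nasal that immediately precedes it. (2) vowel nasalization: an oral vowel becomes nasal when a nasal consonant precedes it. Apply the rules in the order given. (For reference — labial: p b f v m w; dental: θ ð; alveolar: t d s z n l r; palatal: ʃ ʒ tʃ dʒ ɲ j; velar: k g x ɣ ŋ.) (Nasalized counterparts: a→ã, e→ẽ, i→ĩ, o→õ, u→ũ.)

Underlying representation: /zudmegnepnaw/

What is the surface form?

[zudnẽgŋẽpmãw]

Rule 1: /m/ after /d/ (alveolar) → [n]
Rule 1: /n/ after /g/ (velar) → [ŋ]
Rule 1: /n/ after /p/ (labial) → [m]
After rule 1: zudnegŋepmaw
Rule 2: /e/ after nasal /n/ → [ẽ]
Rule 2: /e/ after nasal /ŋ/ → [ẽ]
Rule 2: /a/ after nasal /m/ → [ã]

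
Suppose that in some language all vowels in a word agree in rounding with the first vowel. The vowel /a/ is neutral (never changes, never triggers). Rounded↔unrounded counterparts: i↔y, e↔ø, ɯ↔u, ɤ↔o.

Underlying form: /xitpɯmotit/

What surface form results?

/o/ harmonizes with /i/ ([-round]) → [ɤ]

[xitpɯmɤtit]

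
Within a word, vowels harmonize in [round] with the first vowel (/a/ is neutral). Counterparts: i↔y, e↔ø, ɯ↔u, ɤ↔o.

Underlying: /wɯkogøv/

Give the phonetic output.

[wɯkɤgev]

/o/ harmonizes with /ɯ/ ([-round]) → [ɤ]
/ø/ harmonizes with /ɯ/ ([-round]) → [e]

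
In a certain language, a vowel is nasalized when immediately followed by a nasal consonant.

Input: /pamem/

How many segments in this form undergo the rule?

2

/a/ before nasal /m/ → [ã]
/e/ before nasal /m/ → [ẽ]
2 segments change.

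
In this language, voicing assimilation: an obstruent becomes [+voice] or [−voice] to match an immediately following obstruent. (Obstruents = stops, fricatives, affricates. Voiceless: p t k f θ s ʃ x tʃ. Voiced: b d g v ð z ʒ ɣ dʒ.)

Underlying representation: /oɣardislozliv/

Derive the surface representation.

no segment meets the rule's conditions; no change.

[oɣardislozliv]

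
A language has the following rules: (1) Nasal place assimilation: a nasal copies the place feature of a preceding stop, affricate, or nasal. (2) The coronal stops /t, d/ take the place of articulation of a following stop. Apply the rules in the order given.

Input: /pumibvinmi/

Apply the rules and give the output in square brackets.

Rule 1: /m/ after /n/ (alveolar) → [n]
After rule 1: pumibvinni
Rule 2: no segment meets the rule's conditions; no change.

[pumibvinni]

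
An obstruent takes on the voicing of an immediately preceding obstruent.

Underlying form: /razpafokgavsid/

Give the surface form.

[razbafokkavzid]

/p/ after /z/ (voiced) → [b]
/g/ after /k/ (voiceless) → [k]
/s/ after /v/ (voiced) → [z]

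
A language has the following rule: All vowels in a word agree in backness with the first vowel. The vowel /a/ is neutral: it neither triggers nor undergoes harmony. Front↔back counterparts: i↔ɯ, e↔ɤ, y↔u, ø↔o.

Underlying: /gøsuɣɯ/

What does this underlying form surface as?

[gøsyɣi]

/u/ harmonizes with /ø/ ([-back]) → [y]
/ɯ/ harmonizes with /ø/ ([-back]) → [i]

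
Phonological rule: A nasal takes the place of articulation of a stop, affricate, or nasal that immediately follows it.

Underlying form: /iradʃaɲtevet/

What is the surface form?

[iradʃantevet]

/ɲ/ before /t/ (alveolar) → [n]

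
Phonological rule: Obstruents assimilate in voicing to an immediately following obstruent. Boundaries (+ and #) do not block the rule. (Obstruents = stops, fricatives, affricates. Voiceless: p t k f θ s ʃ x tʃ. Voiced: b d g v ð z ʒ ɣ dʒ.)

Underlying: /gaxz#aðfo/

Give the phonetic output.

/x/ before /z/ (voiced) → [ɣ]
/ð/ before /f/ (voiceless) → [θ]

[gaɣz#aθfo]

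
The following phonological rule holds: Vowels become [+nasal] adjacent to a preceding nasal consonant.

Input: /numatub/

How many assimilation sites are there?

/u/ after nasal /n/ → [ũ]
/a/ after nasal /m/ → [ã]
2 segments change.

2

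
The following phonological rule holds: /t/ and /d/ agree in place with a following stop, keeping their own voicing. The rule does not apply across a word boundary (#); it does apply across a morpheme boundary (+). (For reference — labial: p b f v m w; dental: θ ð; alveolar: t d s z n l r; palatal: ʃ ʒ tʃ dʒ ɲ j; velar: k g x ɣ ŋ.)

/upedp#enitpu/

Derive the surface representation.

[upebp#enippu]

/d/ before /p/ (labial) → [b]
/t/ before /p/ (labial) → [p]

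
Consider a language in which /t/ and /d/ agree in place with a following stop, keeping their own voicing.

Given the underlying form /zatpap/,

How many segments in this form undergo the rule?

1

/t/ before /p/ (labial) → [p]
1 segment changes.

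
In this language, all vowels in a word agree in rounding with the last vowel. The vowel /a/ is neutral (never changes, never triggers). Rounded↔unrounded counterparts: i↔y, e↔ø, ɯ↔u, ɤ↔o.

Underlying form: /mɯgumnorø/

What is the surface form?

[mugumnorø]

/ɯ/ harmonizes with /ø/ ([+round]) → [u]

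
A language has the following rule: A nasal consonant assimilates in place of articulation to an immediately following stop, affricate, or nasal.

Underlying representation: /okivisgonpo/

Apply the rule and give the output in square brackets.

/n/ before /p/ (labial) → [m]

[okivisgompo]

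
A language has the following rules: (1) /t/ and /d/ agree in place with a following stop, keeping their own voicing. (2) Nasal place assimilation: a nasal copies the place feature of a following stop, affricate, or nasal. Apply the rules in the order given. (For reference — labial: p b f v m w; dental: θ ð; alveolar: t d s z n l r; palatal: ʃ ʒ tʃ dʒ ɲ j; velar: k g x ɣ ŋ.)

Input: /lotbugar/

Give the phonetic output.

[lopbugar]

Rule 1: /t/ before /b/ (labial) → [p]
After rule 1: lopbugar
Rule 2: no segment meets the rule's conditions; no change.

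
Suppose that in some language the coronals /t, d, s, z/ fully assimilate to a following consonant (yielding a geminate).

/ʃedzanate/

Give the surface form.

[ʃezzanate]

/d/ before /z/ → [z] (total assimilation)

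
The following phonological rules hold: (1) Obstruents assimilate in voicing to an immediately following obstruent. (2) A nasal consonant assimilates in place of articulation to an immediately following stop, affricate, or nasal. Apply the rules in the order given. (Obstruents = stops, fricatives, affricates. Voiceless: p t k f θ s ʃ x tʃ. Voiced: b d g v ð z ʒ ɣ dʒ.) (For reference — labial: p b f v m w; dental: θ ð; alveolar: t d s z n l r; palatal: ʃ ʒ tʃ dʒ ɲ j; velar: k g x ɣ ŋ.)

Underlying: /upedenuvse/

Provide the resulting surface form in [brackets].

[upedenufse]

Rule 1: /v/ before /s/ (voiceless) → [f]
After rule 1: upedenufse
Rule 2: no segment meets the rule's conditions; no change.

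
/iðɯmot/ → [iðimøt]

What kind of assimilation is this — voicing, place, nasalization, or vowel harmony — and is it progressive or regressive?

vowel harmony, progressive

/ɯ/→[i] /o/→[ø].
Vowels agree with the first vowel, so the harmony is progressive.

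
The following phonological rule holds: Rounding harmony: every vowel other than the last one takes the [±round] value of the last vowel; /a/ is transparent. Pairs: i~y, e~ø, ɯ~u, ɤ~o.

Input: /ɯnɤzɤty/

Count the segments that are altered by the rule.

/ɯ/ harmonizes with /y/ ([+round]) → [u]
/ɤ/ harmonizes with /y/ ([+round]) → [o]
/ɤ/ harmonizes with /y/ ([+round]) → [o]
3 segments change.

3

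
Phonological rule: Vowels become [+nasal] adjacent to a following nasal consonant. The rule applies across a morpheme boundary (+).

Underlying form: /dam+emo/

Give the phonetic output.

[dãm+ẽmo]

/a/ before nasal /m/ → [ã]
/e/ before nasal /m/ → [ẽ]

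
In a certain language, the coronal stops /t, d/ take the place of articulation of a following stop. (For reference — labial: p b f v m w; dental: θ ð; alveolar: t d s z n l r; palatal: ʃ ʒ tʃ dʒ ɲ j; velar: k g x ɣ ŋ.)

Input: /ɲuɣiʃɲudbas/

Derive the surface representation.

/d/ before /b/ (labial) → [b]

[ɲuɣiʃɲubbas]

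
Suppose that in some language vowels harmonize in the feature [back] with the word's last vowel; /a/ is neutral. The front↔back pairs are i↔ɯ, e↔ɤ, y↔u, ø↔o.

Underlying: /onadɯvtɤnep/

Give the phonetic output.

[ønadivtenep]

/o/ harmonizes with /e/ ([-back]) → [ø]
/ɯ/ harmonizes with /e/ ([-back]) → [i]
/ɤ/ harmonizes with /e/ ([-back]) → [e]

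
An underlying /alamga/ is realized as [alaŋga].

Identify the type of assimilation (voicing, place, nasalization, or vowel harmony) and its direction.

/m/→[ŋ].
Each target copies a feature from the following segment, so the direction is regressive.

place assimilation, regressive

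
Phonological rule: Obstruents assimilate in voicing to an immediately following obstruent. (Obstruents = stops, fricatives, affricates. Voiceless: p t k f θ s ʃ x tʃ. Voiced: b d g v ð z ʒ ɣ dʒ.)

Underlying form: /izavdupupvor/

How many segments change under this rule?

1

/p/ before /v/ (voiced) → [b]
1 segment changes.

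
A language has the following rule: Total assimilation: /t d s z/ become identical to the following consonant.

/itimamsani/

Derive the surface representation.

[itimamsani]

no segment meets the rule's conditions; no change.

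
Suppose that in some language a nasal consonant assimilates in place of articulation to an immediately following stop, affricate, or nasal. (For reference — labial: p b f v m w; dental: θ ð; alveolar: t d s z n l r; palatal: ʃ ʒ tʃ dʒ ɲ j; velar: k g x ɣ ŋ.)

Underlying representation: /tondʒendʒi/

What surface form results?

/n/ before /dʒ/ (palatal) → [ɲ]
/n/ before /dʒ/ (palatal) → [ɲ]

[toɲdʒeɲdʒi]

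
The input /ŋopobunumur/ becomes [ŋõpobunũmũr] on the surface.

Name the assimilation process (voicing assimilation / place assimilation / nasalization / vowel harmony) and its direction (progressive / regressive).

nasalization, progressive

/o/→[õ] /u/→[ũ] /u/→[ũ].
Each target copies a feature from the preceding segment, so the direction is progressive.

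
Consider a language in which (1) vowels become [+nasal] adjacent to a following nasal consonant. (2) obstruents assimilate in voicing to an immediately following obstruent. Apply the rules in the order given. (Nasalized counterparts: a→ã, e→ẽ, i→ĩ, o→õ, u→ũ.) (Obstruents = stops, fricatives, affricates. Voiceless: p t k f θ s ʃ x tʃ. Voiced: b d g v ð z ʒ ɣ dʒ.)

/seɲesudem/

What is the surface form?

Rule 1: /e/ before nasal /ɲ/ → [ẽ]
Rule 1: /e/ before nasal /m/ → [ẽ]
After rule 1: sẽɲesudẽm
Rule 2: no segment meets the rule's conditions; no change.

[sẽɲesudẽm]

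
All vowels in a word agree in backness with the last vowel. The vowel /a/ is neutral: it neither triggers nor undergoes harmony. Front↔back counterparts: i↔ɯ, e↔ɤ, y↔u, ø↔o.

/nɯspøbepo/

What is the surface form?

/ø/ harmonizes with /o/ ([+back]) → [o]
/e/ harmonizes with /o/ ([+back]) → [ɤ]

[nɯspobɤpo]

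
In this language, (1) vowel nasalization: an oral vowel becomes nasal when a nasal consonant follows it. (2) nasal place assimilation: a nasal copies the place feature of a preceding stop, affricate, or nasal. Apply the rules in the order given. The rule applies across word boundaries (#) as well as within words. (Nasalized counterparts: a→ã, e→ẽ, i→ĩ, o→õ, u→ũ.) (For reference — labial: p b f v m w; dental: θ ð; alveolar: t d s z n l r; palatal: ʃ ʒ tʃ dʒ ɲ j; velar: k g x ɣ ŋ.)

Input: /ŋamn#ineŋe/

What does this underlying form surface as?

[ŋãmm#ĩnẽŋe]

Rule 1: /a/ before nasal /m/ → [ã]
Rule 1: /i/ before nasal /n/ → [ĩ]
Rule 1: /e/ before nasal /ŋ/ → [ẽ]
After rule 1: ŋãmn#ĩnẽŋe
Rule 2: /n/ after /m/ (labial) → [m]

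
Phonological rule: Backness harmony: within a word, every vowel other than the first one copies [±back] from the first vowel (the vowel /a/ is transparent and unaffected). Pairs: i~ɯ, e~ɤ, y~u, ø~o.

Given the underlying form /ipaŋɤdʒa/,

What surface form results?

[ipaŋedʒa]

/ɤ/ harmonizes with /i/ ([-back]) → [e]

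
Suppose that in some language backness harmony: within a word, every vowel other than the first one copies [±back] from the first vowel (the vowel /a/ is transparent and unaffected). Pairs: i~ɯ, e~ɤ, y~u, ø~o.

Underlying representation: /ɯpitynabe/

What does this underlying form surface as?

[ɯpɯtunabɤ]

/i/ harmonizes with /ɯ/ ([+back]) → [ɯ]
/y/ harmonizes with /ɯ/ ([+back]) → [u]
/e/ harmonizes with /ɯ/ ([+back]) → [ɤ]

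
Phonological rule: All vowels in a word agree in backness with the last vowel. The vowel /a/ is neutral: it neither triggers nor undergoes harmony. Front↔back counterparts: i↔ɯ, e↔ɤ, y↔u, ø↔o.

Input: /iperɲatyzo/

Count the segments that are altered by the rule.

/i/ harmonizes with /o/ ([+back]) → [ɯ]
/e/ harmonizes with /o/ ([+back]) → [ɤ]
/y/ harmonizes with /o/ ([+back]) → [u]
3 segments change.

3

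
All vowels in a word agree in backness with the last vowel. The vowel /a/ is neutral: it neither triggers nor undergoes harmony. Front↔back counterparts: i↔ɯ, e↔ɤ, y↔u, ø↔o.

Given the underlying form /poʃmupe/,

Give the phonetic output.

/o/ harmonizes with /e/ ([-back]) → [ø]
/u/ harmonizes with /e/ ([-back]) → [y]

[pøʃmype]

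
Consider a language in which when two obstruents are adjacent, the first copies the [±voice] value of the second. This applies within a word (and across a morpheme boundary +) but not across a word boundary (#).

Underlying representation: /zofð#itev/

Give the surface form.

[zovð#itev]

/f/ before /ð/ (voiced) → [v]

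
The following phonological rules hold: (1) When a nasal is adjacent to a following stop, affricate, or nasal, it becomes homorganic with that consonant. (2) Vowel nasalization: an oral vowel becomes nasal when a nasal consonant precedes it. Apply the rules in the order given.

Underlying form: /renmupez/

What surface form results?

[remmũpez]

Rule 1: /n/ before /m/ (labial) → [m]
After rule 1: remmupez
Rule 2: /u/ after nasal /m/ → [ũ]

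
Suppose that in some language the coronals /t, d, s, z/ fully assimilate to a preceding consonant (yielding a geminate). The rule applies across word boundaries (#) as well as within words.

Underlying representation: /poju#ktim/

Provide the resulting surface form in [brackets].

/t/ after /k/ → [k] (total assimilation)

[poju#kkim]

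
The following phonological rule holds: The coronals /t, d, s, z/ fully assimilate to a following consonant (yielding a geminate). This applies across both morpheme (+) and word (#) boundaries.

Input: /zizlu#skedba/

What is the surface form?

[zillu#kkebba]

/z/ before /l/ → [l] (total assimilation)
/s/ before /k/ → [k] (total assimilation)
/d/ before /b/ → [b] (total assimilation)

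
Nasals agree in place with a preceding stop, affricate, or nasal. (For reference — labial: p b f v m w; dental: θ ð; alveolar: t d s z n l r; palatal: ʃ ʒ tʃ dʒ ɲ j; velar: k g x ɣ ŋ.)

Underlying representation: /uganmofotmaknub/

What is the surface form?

/m/ after /n/ (alveolar) → [n]
/m/ after /t/ (alveolar) → [n]
/n/ after /k/ (velar) → [ŋ]

[ugannofotnakŋub]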